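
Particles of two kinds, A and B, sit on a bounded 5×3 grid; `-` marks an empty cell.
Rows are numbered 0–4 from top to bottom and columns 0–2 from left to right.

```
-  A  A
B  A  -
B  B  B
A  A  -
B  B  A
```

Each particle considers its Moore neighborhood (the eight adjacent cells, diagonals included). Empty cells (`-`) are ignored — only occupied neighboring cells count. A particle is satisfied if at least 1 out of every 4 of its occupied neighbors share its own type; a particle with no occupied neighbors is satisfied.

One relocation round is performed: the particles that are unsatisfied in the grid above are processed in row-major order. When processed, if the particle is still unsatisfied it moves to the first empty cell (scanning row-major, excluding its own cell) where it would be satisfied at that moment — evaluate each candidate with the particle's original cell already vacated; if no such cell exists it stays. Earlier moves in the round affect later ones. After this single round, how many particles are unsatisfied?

Initially unsatisfied (in order): (3,0).
  (3,0) → (0,0).
Resulting grid:
A A A
B A -
B B B
- A -
B B A
Unsatisfied now: (3,1).

1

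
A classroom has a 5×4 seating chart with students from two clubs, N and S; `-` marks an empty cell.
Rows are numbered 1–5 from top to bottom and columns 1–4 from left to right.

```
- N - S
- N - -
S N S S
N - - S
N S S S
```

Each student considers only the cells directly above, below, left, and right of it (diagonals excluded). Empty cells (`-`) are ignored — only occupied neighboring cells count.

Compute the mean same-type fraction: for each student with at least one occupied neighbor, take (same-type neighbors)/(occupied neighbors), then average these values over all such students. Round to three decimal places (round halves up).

0.694

(1,2)N 1/1
(1,4)S — no occupied neighbors
(2,2)N 2/2
(3,1)S 0/2
(3,2)N 1/3
(3,3)S 1/2
(3,4)S 2/2
(4,1)N 1/2
(4,4)S 2/2
(5,1)N 1/2
(5,2)S 1/2
(5,3)S 2/2
(5,4)S 2/2
Sum over 12 students: 1/1 + 2/2 + 0/2 + 1/3 + 1/2 + 2/2 + 1/2 + 2/2 + 1/2 + 1/2 + 2/2 + 2/2 = 25/3; mean = 25/3 ÷ 12 = 25/36 = 0.694444… → 0.694.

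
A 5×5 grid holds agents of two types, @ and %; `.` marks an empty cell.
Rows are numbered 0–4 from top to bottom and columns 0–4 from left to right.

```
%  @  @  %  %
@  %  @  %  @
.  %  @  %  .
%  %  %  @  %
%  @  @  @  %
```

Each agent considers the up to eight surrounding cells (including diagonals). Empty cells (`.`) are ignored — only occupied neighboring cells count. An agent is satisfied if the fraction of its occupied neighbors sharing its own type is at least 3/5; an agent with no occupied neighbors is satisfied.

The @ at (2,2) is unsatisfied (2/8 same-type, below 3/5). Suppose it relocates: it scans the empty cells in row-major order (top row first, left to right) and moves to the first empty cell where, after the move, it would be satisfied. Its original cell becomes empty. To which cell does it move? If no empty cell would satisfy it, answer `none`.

none

Vacating (2,2). Empty cells in order:
  (2,0): 1/5 same-type → still unsatisfied.
  (2,4): 2/5 same-type → still unsatisfied.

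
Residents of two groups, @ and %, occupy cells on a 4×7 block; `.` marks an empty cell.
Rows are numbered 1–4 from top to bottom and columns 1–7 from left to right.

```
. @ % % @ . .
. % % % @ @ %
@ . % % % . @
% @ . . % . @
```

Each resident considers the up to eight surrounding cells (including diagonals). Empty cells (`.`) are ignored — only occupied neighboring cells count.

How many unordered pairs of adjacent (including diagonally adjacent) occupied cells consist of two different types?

16

Scan each occupied cell's neighbors to the right and below (and the two forward diagonals) so each pair is counted once.
Row 1: @(1,2)–%(1,3)≠ @(1,2)–%(2,2)≠ @(1,2)–%(2,3)≠ %(1,3)–%(1,4)= %(1,3)–%(2,3)= %(1,3)–%(2,4)= %(1,3)–%(2,2)= %(1,4)–@(1,5)≠ %(1,4)–%(2,4)= %(1,4)–@(2,5)≠ %(1,4)–%(2,3)= @(1,5)–@(2,5)= @(1,5)–@(2,6)= @(1,5)–%(2,4)≠  → 6/14 unlike.
Row 2: %(2,2)–%(2,3)= %(2,2)–%(3,3)= %(2,2)–@(3,1)≠ %(2,3)–%(2,4)= %(2,3)–%(3,3)= %(2,3)–%(3,4)= %(2,4)–@(2,5)≠ %(2,4)–%(3,4)= %(2,4)–%(3,5)= %(2,4)–%(3,3)= @(2,5)–@(2,6)= @(2,5)–%(3,5)≠ @(2,5)–%(3,4)≠ @(2,6)–%(2,7)≠ @(2,6)–@(3,7)= @(2,6)–%(3,5)≠ %(2,7)–@(3,7)≠  → 7/17 unlike.
Row 3: @(3,1)–%(4,1)≠ @(3,1)–@(4,2)= %(3,3)–%(3,4)= %(3,3)–@(4,2)≠ %(3,4)–%(3,5)= %(3,4)–%(4,5)= %(3,5)–%(4,5)= @(3,7)–@(4,7)=  → 2/8 unlike.
Row 4: %(4,1)–@(4,2)≠  → 1/1 unlike.
Total adjacent occupied pairs: 40; unlike-type pairs: 16.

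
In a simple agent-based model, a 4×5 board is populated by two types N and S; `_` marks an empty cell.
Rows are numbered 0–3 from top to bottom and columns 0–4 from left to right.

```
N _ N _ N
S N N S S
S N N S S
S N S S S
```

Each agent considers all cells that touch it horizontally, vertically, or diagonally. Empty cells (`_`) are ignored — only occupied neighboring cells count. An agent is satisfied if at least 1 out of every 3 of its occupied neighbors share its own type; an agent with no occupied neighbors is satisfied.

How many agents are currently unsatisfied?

2

Row 0: (0,0)N 1/2 satisfied · (0,2)N 2/3 satisfied · (0,4)N 0/2 not
Row 1: (1,0)S 1/4 not · (1,1)N 5/7 satisfied · (1,2)N 4/6 satisfied · (1,3)S 3/7 satisfied · (1,4)S 3/4 satisfied
Row 2: (2,0)S 2/5 satisfied · (2,1)N 4/8 satisfied · (2,2)N 4/8 satisfied · (2,3)S 6/8 satisfied · (2,4)S 5/5 satisfied
Row 3: (3,0)S 1/3 satisfied · (3,1)N 2/5 satisfied · (3,2)S 2/5 satisfied · (3,3)S 4/5 satisfied · (3,4)S 3/3 satisfied
Unsatisfied: (0,4), (1,0) — 2 in total.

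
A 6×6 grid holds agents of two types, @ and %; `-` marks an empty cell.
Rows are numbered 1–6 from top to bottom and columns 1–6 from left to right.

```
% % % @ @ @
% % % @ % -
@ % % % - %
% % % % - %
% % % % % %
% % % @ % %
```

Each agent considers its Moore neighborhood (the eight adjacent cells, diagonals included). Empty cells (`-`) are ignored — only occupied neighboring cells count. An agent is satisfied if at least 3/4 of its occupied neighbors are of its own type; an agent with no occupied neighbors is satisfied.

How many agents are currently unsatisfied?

(1,1)% 3/3 satisfied
(1,2)% 5/5 satisfied
(1,3)% 3/5 not
(1,4)@ 2/5 not
(1,5)@ 3/4 satisfied
(1,6)@ 1/2 not
(2,1)% 4/5 satisfied
(2,2)% 7/8 satisfied
(2,3)% 6/8 satisfied
(2,4)@ 2/7 not
(2,5)% 2/6 not
(3,1)@ 0/5 not
(3,2)% 7/8 satisfied
(3,3)% 7/8 satisfied
(3,4)% 5/6 satisfied
(3,6)% 2/2 satisfied
(4,1)% 4/5 satisfied
(4,2)% 7/8 satisfied
(4,3)% 8/8 satisfied
(4,4)% 6/6 satisfied
(4,6)% 3/3 satisfied
(5,1)% 5/5 satisfied
(5,2)% 8/8 satisfied
(5,3)% 7/8 satisfied
(5,4)% 6/7 satisfied
(5,5)% 6/7 satisfied
(5,6)% 4/4 satisfied
(6,1)% 3/3 satisfied
(6,2)% 5/5 satisfied
(6,3)% 4/5 satisfied
(6,4)@ 0/5 not
(6,5)% 4/5 satisfied
(6,6)% 3/3 satisfied
Unsatisfied: (1,3), (1,4), (1,6), (2,4), (2,5), (3,1), (6,4) — 7 in total.

7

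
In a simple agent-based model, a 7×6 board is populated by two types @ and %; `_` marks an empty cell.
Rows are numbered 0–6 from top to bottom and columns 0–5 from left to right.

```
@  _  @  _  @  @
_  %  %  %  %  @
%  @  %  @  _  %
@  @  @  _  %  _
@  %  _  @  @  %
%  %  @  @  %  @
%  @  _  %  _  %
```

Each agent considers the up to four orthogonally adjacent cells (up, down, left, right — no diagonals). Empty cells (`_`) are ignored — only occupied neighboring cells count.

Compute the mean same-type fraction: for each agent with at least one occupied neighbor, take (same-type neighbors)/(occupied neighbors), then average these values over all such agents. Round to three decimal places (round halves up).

Row 0: (0,0)@ — no occupied neighbors · (0,2)@ 0/1 · (0,4)@ 1/2 · (0,5)@ 2/2
Row 1: (1,1)% 1/2 · (1,2)% 3/4 · (1,3)% 2/3 · (1,4)% 1/3 · (1,5)@ 1/3
Row 2: (2,0)% 0/2 · (2,1)@ 1/4 · (2,2)% 1/4 · (2,3)@ 0/2 · (2,5)% 0/1
Row 3: (3,0)@ 2/3 · (3,1)@ 3/4 · (3,2)@ 1/2 · (3,4)% 0/1
Row 4: (4,0)@ 1/3 · (4,1)% 1/3 · (4,3)@ 2/2 · (4,4)@ 1/4 · (4,5)% 0/2
Row 5: (5,0)% 2/3 · (5,1)% 2/4 · (5,2)@ 1/2 · (5,3)@ 2/4 · (5,4)% 0/3 · (5,5)@ 0/3
Row 6: (6,0)% 1/2 · (6,1)@ 0/2 · (6,3)% 0/1 · (6,5)% 0/1
Sum over 32 agents: 0/1 + 1/2 + 2/2 + 1/2 + 3/4 + 2/3 + 1/3 + 1/3 + 0/2 + 1/4 + 1/4 + 0/2 + 0/1 + 2/3 + 3/4 + 1/2 + 0/1 + 1/3 + 1/3 + 2/2 + 1/4 + 0/2 + 2/3 + 2/4 + 1/2 + 2/4 + 0/3 + 0/3 + 1/2 + 0/2 + 0/1 + 0/1 = 133/12; mean = 133/12 ÷ 32 = 133/384 = 0.346354… → 0.346.

0.346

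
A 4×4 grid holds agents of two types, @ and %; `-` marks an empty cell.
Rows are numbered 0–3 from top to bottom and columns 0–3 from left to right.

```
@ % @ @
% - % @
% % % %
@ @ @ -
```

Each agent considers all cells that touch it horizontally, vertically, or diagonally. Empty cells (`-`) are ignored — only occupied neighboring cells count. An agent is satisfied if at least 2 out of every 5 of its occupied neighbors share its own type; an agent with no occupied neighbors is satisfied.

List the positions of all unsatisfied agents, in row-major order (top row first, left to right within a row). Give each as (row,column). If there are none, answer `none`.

(0,0), (3,0), (3,2)

Row 0: (0,0)@ 0/2 unhappy · (0,1)% 2/4 ok · (0,2)@ 2/4 ok · (0,3)@ 2/3 ok
Row 1: (1,0)% 3/4 ok · (1,2)% 4/7 ok · (1,3)@ 2/5 ok
Row 2: (2,0)% 2/4 ok · (2,1)% 4/7 ok · (2,2)% 3/6 ok · (2,3)% 2/4 ok
Row 3: (3,0)@ 1/3 unhappy · (3,1)@ 2/5 ok · (3,2)@ 1/4 unhappy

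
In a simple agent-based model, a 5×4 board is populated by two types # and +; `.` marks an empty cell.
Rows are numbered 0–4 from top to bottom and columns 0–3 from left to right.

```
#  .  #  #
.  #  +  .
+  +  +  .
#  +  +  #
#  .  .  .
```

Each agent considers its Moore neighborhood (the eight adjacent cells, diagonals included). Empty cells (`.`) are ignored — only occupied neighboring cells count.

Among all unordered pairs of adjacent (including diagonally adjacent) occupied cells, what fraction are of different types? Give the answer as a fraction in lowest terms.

6/13

Scan each occupied cell's neighbors to the right and below (and the two forward diagonals) so each pair is counted once.
Row 0: #(0,0)–#(1,1)= #(0,2)–#(0,3)= #(0,2)–+(1,2)≠ #(0,2)–#(1,1)= #(0,3)–+(1,2)≠  → 2/5 unlike.
Row 1: #(1,1)–+(1,2)≠ #(1,1)–+(2,1)≠ #(1,1)–+(2,2)≠ #(1,1)–+(2,0)≠ +(1,2)–+(2,2)= +(1,2)–+(2,1)=  → 4/6 unlike.
Row 2: +(2,0)–+(2,1)= +(2,0)–#(3,0)≠ +(2,0)–+(3,1)= +(2,1)–+(2,2)= +(2,1)–+(3,1)= +(2,1)–+(3,2)= +(2,1)–#(3,0)≠ +(2,2)–+(3,2)= +(2,2)–#(3,3)≠ +(2,2)–+(3,1)=  → 3/10 unlike.
Row 3: #(3,0)–+(3,1)≠ #(3,0)–#(4,0)= +(3,1)–+(3,2)= +(3,1)–#(4,0)≠ +(3,2)–#(3,3)≠  → 3/5 unlike.
Total adjacent occupied pairs: 26; unlike-type pairs: 12.
12/26 reduces to 6/13.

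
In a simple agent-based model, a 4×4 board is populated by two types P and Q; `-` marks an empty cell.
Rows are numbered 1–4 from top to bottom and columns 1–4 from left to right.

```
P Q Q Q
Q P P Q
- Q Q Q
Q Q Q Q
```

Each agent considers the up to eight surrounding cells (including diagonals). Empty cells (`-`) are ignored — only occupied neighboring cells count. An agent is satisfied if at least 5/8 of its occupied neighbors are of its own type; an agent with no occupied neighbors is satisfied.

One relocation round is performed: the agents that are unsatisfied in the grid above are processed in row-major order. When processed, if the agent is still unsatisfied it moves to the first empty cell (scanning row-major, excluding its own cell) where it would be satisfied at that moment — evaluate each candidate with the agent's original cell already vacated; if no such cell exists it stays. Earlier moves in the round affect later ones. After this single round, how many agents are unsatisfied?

5

Initially unsatisfied (in order): (1,1), (1,2), (1,3), (2,1), (2,2), (2,3).
  (1,1): no empty cell satisfies it; stays.
  (1,2) → (3,1).
  (1,3): no empty cell satisfies it; stays.
  (2,1): no empty cell satisfies it; stays.
  (2,2): no empty cell satisfies it; stays.
  (2,3): no empty cell satisfies it; stays.
Resulting grid:
P - Q Q
Q P P Q
Q Q Q Q
Q Q Q Q
Unsatisfied now: (1,1), (1,3), (2,1), (2,2), (2,3).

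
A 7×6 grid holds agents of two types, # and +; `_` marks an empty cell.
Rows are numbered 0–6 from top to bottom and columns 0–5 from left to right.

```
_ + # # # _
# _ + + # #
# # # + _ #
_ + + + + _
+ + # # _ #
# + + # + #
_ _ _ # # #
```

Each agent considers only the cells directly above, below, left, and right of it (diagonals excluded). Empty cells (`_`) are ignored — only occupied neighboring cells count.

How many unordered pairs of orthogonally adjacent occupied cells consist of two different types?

18

Scan each occupied cell's neighbors to the right and below so each pair is counted once.
From row 0: 3 unlike of 6 pairs (running 3/6).
From row 1: 2 unlike of 7 pairs (running 5/13).
From row 2: 3 unlike of 6 pairs (running 8/19).
From row 3: 2 unlike of 6 pairs (running 10/25).
From row 4: 3 unlike of 8 pairs (running 13/33).
From row 5: 5 unlike of 8 pairs (running 18/41).
From row 6: 0 unlike of 2 pairs (running 18/43).
Total adjacent occupied pairs: 43; unlike-type pairs: 18.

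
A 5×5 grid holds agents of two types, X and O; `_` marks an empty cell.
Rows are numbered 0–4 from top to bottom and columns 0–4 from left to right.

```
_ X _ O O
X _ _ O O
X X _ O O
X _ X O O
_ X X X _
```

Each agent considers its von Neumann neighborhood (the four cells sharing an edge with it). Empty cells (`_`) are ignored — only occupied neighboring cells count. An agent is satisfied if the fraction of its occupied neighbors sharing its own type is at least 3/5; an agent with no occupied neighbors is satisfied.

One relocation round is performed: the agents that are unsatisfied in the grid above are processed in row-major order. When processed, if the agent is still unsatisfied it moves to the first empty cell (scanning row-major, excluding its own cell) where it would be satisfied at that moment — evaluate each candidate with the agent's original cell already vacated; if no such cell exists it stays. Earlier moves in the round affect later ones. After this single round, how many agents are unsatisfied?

0

Initially unsatisfied (in order): (3,2), (3,3), (4,3).
  (3,2) → (0,0).
  (3,3): now satisfied by earlier moves; stays.
  (4,3) → (1,1).
Resulting grid:
X X _ O O
X X _ O O
X X _ O O
X _ _ O O
_ X X _ _
All satisfied now.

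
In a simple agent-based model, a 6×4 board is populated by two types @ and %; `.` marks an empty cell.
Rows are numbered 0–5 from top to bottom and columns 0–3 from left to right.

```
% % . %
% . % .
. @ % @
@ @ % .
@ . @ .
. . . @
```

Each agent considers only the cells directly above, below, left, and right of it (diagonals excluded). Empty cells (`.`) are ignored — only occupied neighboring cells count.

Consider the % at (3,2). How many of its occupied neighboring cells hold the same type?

Occupied neighbors of (3,2): (2,2)=%, (4,2)=@, (3,1)=@.
Same type (%): 1 of 3.

1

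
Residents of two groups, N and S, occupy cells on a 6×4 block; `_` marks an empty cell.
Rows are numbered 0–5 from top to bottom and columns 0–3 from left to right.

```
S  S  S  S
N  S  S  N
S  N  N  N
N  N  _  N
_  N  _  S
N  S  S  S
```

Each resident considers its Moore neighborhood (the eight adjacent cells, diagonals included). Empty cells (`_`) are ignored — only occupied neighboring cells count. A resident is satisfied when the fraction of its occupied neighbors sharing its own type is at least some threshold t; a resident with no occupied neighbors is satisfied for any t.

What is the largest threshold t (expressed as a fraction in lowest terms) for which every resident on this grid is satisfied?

1/5

(0,0)S 2/3
(0,1)S 4/5
(0,2)S 4/5
(0,3)S 2/3
(1,0)N 1/5
(1,1)S 5/8
(1,2)S 4/8
(1,3)N 2/5
(2,0)S 1/5
(2,1)N 4/7
(2,2)N 5/7
(2,3)N 3/4
(3,0)N 3/4
(3,1)N 4/5
(3,3)N 2/3
(4,1)N 3/5
(4,3)S 2/3
(5,0)N 1/2
(5,1)S 1/3
(5,2)S 3/4
(5,3)S 2/2
The smallest same-type fraction is 1/5 at (1,0), which reduces to 1/5. Any threshold above that leaves this resident unsatisfied.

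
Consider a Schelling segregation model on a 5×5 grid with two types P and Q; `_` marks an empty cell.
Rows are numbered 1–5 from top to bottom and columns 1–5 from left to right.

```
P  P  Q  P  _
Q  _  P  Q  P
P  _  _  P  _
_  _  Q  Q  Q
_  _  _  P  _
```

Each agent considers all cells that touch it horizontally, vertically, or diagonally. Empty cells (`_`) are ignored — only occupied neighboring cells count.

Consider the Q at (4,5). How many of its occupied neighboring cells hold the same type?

1

Occupied neighbors of (4,5): (3,4)=P, (4,4)=Q, (5,4)=P.
Same type (Q): 1 of 3.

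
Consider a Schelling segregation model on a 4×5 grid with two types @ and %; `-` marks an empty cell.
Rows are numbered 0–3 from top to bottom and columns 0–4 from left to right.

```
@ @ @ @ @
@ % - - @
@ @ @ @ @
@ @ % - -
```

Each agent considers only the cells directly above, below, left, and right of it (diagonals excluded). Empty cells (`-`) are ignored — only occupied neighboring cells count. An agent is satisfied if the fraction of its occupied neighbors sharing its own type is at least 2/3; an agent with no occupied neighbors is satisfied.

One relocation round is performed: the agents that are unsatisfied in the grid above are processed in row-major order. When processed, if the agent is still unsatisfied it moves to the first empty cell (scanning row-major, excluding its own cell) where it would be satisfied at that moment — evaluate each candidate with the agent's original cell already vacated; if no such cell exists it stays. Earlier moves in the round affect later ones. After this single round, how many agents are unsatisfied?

Initially unsatisfied (in order): (1,1), (3,2).
  (1,1): no empty cell satisfies it; stays.
  (3,2): no empty cell satisfies it; stays.
Resulting grid:
@ @ @ @ @
@ % - - @
@ @ @ @ @
@ @ % - -
Unsatisfied now: (1,1), (3,2).

2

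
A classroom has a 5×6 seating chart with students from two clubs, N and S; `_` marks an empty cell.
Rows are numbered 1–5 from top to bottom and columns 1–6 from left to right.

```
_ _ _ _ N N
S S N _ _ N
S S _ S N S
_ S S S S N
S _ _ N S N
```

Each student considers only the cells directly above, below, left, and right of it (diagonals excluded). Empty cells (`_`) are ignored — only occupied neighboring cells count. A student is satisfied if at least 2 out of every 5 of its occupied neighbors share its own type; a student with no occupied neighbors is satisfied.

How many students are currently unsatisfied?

6

Row 1: (1,5)N 1/1 ✓ · (1,6)N 2/2 ✓
Row 2: (2,1)S 2/2 ✓ · (2,2)S 2/3 ✓ · (2,3)N 0/1 ✗ · (2,6)N 1/2 ✓
Row 3: (3,1)S 2/2 ✓ · (3,2)S 3/3 ✓ · (3,4)S 1/2 ✓ · (3,5)N 0/3 ✗ · (3,6)S 0/3 ✗
Row 4: (4,2)S 2/2 ✓ · (4,3)S 2/2 ✓ · (4,4)S 3/4 ✓ · (4,5)S 2/4 ✓ · (4,6)N 1/3 ✗
Row 5: (5,1)S 0/0 ✓ · (5,4)N 0/2 ✗ · (5,5)S 1/3 ✗ · (5,6)N 1/2 ✓
Unsatisfied: (2,3), (3,5), (3,6), (4,6), (5,4), (5,5) — 6 in total.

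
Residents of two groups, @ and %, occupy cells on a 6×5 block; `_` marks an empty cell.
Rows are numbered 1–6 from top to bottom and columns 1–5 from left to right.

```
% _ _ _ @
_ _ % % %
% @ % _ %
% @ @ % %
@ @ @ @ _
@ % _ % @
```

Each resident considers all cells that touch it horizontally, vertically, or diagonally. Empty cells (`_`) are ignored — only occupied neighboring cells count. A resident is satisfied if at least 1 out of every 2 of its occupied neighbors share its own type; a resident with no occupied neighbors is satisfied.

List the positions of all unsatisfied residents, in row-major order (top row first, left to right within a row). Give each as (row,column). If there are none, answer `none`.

Row 1: (1,1)% 0/0 ok · (1,5)@ 0/2 unhappy
Row 2: (2,3)% 2/3 ok · (2,4)% 4/5 ok · (2,5)% 2/3 ok
Row 3: (3,1)% 1/3 unhappy · (3,2)@ 2/6 unhappy · (3,3)% 3/6 ok · (3,5)% 4/4 ok
Row 4: (4,1)% 1/5 unhappy · (4,2)@ 5/8 ok · (4,3)@ 5/7 ok · (4,4)% 3/6 ok · (4,5)% 2/3 ok
Row 5: (5,1)@ 3/5 ok · (5,2)@ 5/7 ok · (5,3)@ 4/7 ok · (5,4)@ 3/6 ok
Row 6: (6,1)@ 2/3 ok · (6,2)% 0/4 unhappy · (6,4)% 0/3 unhappy · (6,5)@ 1/2 ok

(1,5), (3,1), (3,2), (4,1), (6,2), (6,4)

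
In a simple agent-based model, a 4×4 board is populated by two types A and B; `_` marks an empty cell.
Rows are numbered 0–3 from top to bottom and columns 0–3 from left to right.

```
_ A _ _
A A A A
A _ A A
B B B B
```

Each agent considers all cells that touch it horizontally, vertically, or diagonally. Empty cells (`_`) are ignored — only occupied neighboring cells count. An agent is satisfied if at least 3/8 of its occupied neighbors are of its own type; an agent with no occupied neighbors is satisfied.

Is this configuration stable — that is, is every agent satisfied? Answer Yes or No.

No

(0,1)A 3/3 ok
(1,0)A 3/3 ok
(1,1)A 5/5 ok
(1,2)A 5/5 ok
(1,3)A 3/3 ok
(2,0)A 2/4 ok
(2,2)A 4/7 ok
(2,3)A 3/5 ok
(3,0)B 1/2 ok
(3,1)B 2/4 ok
(3,2)B 2/4 ok
(3,3)B 1/3 unhappy
For instance (3,3) has only 1/3 same-type neighbors, below 3/8.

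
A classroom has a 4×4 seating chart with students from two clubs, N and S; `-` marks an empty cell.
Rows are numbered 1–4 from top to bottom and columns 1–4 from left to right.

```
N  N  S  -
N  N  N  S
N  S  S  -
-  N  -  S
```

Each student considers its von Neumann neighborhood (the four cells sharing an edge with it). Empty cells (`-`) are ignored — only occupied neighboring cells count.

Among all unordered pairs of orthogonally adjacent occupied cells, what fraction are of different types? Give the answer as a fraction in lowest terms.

1/2

Scan each occupied cell's neighbors to the right and below so each pair is counted once.
Row 1: N(1,1)–N(1,2)= N(1,1)–N(2,1)= N(1,2)–S(1,3)≠ N(1,2)–N(2,2)= S(1,3)–N(2,3)≠  → 2/5 unlike.
Row 2: N(2,1)–N(2,2)= N(2,1)–N(3,1)= N(2,2)–N(2,3)= N(2,2)–S(3,2)≠ N(2,3)–S(2,4)≠ N(2,3)–S(3,3)≠  → 3/6 unlike.
Row 3: N(3,1)–S(3,2)≠ S(3,2)–S(3,3)= S(3,2)–N(4,2)≠  → 2/3 unlike.
Total adjacent occupied pairs: 14; unlike-type pairs: 7.
7/14 reduces to 1/2.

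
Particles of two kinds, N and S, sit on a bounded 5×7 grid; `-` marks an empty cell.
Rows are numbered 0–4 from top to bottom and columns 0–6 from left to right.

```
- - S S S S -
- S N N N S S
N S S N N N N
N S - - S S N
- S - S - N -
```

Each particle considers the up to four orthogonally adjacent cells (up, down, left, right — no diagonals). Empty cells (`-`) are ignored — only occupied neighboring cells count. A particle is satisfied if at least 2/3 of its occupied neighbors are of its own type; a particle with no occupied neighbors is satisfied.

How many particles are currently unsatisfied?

(0,2)S 1/2 unhappy
(0,3)S 2/3 ok
(0,4)S 2/3 ok
(0,5)S 2/2 ok
(1,1)S 1/2 unhappy
(1,2)N 1/4 unhappy
(1,3)N 3/4 ok
(1,4)N 2/4 unhappy
(1,5)S 2/4 unhappy
(1,6)S 1/2 unhappy
(2,0)N 1/2 unhappy
(2,1)S 3/4 ok
(2,2)S 1/3 unhappy
(2,3)N 2/3 ok
(2,4)N 3/4 ok
(2,5)N 2/4 unhappy
(2,6)N 2/3 ok
(3,0)N 1/2 unhappy
(3,1)S 2/3 ok
(3,4)S 1/2 unhappy
(3,5)S 1/4 unhappy
(3,6)N 1/2 unhappy
(4,1)S 1/1 ok
(4,3)S 0/0 ok
(4,5)N 0/1 unhappy
Unsatisfied: (0,2), (1,1), (1,2), (1,4), (1,5), (1,6), (2,0), (2,2), (2,5), (3,0), (3,4), (3,5), (3,6), (4,5) — 14 in total.

14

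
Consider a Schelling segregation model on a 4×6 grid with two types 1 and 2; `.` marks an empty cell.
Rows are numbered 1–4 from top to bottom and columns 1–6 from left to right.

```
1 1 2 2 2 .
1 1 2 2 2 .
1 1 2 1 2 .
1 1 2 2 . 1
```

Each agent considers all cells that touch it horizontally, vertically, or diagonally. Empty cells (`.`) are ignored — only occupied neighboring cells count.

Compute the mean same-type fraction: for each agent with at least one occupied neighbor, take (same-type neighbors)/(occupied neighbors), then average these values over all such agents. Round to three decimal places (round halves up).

0.674

(1,1)1 3/3
(1,2)1 3/5
(1,3)2 3/5
(1,4)2 5/5
(1,5)2 3/3
(2,1)1 5/5
(2,2)1 5/8
(2,3)2 4/8
(2,4)2 7/8
(2,5)2 4/5
(3,1)1 5/5
(3,2)1 5/8
(3,3)2 4/8
(3,4)1 0/7
(3,5)2 3/5
(4,1)1 3/3
(4,2)1 3/5
(4,3)2 2/5
(4,4)2 3/4
(4,6)1 0/1
Sum over 20 agents: 3/3 + 3/5 + 3/5 + 5/5 + 3/3 + 5/5 + 5/8 + 4/8 + 7/8 + 4/5 + 5/5 + 5/8 + 4/8 + 0/7 + 3/5 + 3/3 + 3/5 + 2/5 + 3/4 + 0/1 = 539/40; mean = 539/40 ÷ 20 = 539/800 = 0.67375 → 0.674.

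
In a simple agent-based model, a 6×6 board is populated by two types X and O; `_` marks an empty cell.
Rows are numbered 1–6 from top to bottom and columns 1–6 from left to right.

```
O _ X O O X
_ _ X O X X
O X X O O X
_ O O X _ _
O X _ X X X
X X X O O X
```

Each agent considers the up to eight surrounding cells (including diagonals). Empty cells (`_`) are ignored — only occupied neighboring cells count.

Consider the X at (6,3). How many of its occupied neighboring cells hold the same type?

3

Occupied neighbors of (6,3): (5,2)=X, (5,4)=X, (6,2)=X, (6,4)=O.
Same type (X): 3 of 4.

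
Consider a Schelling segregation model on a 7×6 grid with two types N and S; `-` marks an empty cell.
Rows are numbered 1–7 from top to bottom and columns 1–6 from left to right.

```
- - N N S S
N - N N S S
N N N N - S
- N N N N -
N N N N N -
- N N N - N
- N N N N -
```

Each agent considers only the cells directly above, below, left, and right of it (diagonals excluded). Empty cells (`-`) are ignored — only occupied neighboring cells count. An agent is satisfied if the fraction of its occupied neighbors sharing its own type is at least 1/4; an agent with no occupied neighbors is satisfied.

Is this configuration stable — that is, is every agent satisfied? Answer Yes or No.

Yes

(1,3)N 2/2 satisfied
(1,4)N 2/3 satisfied
(1,5)S 2/3 satisfied
(1,6)S 2/2 satisfied
(2,1)N 1/1 satisfied
(2,3)N 3/3 satisfied
(2,4)N 3/4 satisfied
(2,5)S 2/3 satisfied
(2,6)S 3/3 satisfied
(3,1)N 2/2 satisfied
(3,2)N 3/3 satisfied
(3,3)N 4/4 satisfied
(3,4)N 3/3 satisfied
(3,6)S 1/1 satisfied
(4,2)N 3/3 satisfied
(4,3)N 4/4 satisfied
(4,4)N 4/4 satisfied
(4,5)N 2/2 satisfied
(5,1)N 1/1 satisfied
(5,2)N 4/4 satisfied
(5,3)N 4/4 satisfied
(5,4)N 4/4 satisfied
(5,5)N 2/2 satisfied
(6,2)N 3/3 satisfied
(6,3)N 4/4 satisfied
(6,4)N 3/3 satisfied
(6,6)N 0/0 satisfied
(7,2)N 2/2 satisfied
(7,3)N 3/3 satisfied
(7,4)N 3/3 satisfied
(7,5)N 1/1 satisfied
All meet the threshold, so the configuration is stable.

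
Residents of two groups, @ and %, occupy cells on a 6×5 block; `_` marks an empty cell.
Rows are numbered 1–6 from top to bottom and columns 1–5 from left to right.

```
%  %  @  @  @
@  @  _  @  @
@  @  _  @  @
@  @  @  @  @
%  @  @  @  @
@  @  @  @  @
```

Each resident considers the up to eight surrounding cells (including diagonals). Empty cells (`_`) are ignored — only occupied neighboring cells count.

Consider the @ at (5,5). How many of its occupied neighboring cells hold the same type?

Occupied neighbors of (5,5): (4,4)=@, (4,5)=@, (5,4)=@, (6,4)=@, (6,5)=@.
Same type (@): 5 of 5.

5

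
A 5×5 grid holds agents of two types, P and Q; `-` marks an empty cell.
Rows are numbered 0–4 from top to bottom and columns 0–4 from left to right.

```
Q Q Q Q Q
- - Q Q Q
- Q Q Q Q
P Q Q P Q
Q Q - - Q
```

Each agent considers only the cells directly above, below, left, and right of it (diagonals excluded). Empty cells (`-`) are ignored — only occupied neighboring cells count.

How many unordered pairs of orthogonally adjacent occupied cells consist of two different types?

Scan each occupied cell's neighbors to the right and below so each pair is counted once.
Row 0: Q(0,0)–Q(0,1)= Q(0,1)–Q(0,2)= Q(0,2)–Q(0,3)= Q(0,2)–Q(1,2)= Q(0,3)–Q(0,4)= Q(0,3)–Q(1,3)= Q(0,4)–Q(1,4)=  → 0/7 unlike.
Row 1: Q(1,2)–Q(1,3)= Q(1,2)–Q(2,2)= Q(1,3)–Q(1,4)= Q(1,3)–Q(2,3)= Q(1,4)–Q(2,4)=  → 0/5 unlike.
Row 2: Q(2,1)–Q(2,2)= Q(2,1)–Q(3,1)= Q(2,2)–Q(2,3)= Q(2,2)–Q(3,2)= Q(2,3)–Q(2,4)= Q(2,3)–P(3,3)≠ Q(2,4)–Q(3,4)=  → 1/7 unlike.
Row 3: P(3,0)–Q(3,1)≠ P(3,0)–Q(4,0)≠ Q(3,1)–Q(3,2)= Q(3,1)–Q(4,1)= Q(3,2)–P(3,3)≠ P(3,3)–Q(3,4)≠ Q(3,4)–Q(4,4)=  → 4/7 unlike.
Row 4: Q(4,0)–Q(4,1)=  → 0/1 unlike.
Total adjacent occupied pairs: 27; unlike-type pairs: 5.

5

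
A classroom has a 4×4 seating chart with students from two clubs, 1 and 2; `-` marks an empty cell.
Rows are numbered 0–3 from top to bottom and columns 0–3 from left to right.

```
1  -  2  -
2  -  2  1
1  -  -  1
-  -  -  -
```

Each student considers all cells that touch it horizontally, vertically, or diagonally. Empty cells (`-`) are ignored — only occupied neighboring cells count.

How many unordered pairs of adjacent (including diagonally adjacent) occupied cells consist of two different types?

Scan each occupied cell's neighbors to the right and below (and the two forward diagonals) so each pair is counted once.
From row 0: 2 unlike of 3 pairs (running 2/3).
From row 1: 3 unlike of 4 pairs (running 5/7).
Total adjacent occupied pairs: 7; unlike-type pairs: 5.

5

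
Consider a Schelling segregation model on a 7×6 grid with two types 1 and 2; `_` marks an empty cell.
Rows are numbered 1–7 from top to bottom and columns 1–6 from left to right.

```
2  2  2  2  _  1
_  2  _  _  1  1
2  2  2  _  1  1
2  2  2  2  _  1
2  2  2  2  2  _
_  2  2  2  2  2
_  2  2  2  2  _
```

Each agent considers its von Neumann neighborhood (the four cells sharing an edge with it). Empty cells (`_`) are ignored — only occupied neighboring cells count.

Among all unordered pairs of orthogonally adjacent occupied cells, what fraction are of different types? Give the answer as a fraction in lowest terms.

0/1

Scan each occupied cell's neighbors to the right and below so each pair is counted once.
Row 1: 2(1,1)–2(1,2)= 2(1,2)–2(1,3)= 2(1,2)–2(2,2)= 2(1,3)–2(1,4)= 1(1,6)–1(2,6)=  → 0/5 unlike.
Row 2: 2(2,2)–2(3,2)= 1(2,5)–1(2,6)= 1(2,5)–1(3,5)= 1(2,6)–1(3,6)=  → 0/4 unlike.
Row 3: 2(3,1)–2(3,2)= 2(3,1)–2(4,1)= 2(3,2)–2(3,3)= 2(3,2)–2(4,2)= 2(3,3)–2(4,3)= 1(3,5)–1(3,6)= 1(3,6)–1(4,6)=  → 0/7 unlike.
Row 4: 2(4,1)–2(4,2)= 2(4,1)–2(5,1)= 2(4,2)–2(4,3)= 2(4,2)–2(5,2)= 2(4,3)–2(4,4)= 2(4,3)–2(5,3)= 2(4,4)–2(5,4)=  → 0/7 unlike.
Row 5: 2(5,1)–2(5,2)= 2(5,2)–2(5,3)= 2(5,2)–2(6,2)= 2(5,3)–2(5,4)= 2(5,3)–2(6,3)= 2(5,4)–2(5,5)= 2(5,4)–2(6,4)= 2(5,5)–2(6,5)=  → 0/8 unlike.
Row 6: 2(6,2)–2(6,3)= 2(6,2)–2(7,2)= 2(6,3)–2(6,4)= 2(6,3)–2(7,3)= 2(6,4)–2(6,5)= 2(6,4)–2(7,4)= 2(6,5)–2(6,6)= 2(6,5)–2(7,5)=  → 0/8 unlike.
Row 7: 2(7,2)–2(7,3)= 2(7,3)–2(7,4)= 2(7,4)–2(7,5)=  → 0/3 unlike.
Total adjacent occupied pairs: 42; unlike-type pairs: 0.
0/42 reduces to 0/1.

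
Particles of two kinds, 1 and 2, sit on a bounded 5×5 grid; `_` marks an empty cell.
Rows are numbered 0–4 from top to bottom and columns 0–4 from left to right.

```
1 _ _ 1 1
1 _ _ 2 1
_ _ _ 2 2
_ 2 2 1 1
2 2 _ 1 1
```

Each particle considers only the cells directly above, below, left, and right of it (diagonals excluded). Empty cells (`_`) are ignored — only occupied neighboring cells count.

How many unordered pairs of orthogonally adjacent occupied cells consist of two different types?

Scan each occupied cell's neighbors to the right and below so each pair is counted once.
From row 0: 1 unlike of 4 pairs (running 1/4).
From row 1: 2 unlike of 3 pairs (running 3/7).
From row 2: 2 unlike of 3 pairs (running 5/10).
From row 3: 1 unlike of 6 pairs (running 6/16).
From row 4: 0 unlike of 2 pairs (running 6/18).
Total adjacent occupied pairs: 18; unlike-type pairs: 6.

6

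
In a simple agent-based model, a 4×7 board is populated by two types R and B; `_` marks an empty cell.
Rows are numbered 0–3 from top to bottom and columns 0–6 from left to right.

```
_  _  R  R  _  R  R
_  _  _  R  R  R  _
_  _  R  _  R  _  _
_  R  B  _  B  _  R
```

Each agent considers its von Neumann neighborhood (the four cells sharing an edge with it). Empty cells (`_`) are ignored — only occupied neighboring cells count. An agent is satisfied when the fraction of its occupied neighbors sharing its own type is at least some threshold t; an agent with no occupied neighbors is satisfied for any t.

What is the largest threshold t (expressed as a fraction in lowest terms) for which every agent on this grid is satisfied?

0/1

Row 0: (0,2)R 1/1 · (0,3)R 2/2 · (0,5)R 2/2 · (0,6)R 1/1
Row 1: (1,3)R 2/2 · (1,4)R 3/3 · (1,5)R 2/2
Row 2: (2,2)R 0/1 · (2,4)R 1/2
Row 3: (3,1)R 0/1 · (3,2)B 0/2 · (3,4)B 0/1 · (3,6)R — no occupied neighbors
The smallest same-type fraction is 0/1 at (2,2), which reduces to 0/1. Any threshold above that leaves this agent unsatisfied.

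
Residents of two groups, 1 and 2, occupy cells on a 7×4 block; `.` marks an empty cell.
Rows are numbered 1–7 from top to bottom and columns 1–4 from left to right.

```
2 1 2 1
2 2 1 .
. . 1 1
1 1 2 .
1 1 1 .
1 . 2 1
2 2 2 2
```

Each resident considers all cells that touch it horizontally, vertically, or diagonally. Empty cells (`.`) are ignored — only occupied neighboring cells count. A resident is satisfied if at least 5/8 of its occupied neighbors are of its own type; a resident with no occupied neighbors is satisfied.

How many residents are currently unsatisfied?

Row 1: (1,1)2 2/3 satisfied · (1,2)1 1/5 not · (1,3)2 1/4 not · (1,4)1 1/2 not
Row 2: (2,1)2 2/3 satisfied · (2,2)2 3/6 not · (2,3)1 4/6 satisfied
Row 3: (3,3)1 3/5 not · (3,4)1 2/3 satisfied
Row 4: (4,1)1 3/3 satisfied · (4,2)1 5/6 satisfied · (4,3)2 0/5 not
Row 5: (5,1)1 4/4 satisfied · (5,2)1 5/7 satisfied · (5,3)1 3/5 not
Row 6: (6,1)1 2/4 not · (6,3)2 3/6 not · (6,4)1 1/4 not
Row 7: (7,1)2 1/2 not · (7,2)2 3/4 satisfied · (7,3)2 3/4 satisfied · (7,4)2 2/3 satisfied
Unsatisfied: (1,2), (1,3), (1,4), (2,2), (3,3), (4,3), (5,3), (6,1), (6,3), (6,4), (7,1) — 11 in total.

11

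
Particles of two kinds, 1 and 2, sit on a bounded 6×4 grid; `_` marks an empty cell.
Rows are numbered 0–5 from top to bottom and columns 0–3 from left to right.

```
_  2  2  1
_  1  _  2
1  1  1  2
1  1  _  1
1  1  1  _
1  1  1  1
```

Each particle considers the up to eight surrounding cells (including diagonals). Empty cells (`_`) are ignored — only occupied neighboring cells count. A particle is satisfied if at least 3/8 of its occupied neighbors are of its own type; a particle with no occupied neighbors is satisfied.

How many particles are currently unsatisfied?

Row 0: (0,1)2 1/2 ✓ · (0,2)2 2/4 ✓ · (0,3)1 0/2 ✗
Row 1: (1,1)1 3/5 ✓ · (1,3)2 2/4 ✓
Row 2: (2,0)1 4/4 ✓ · (2,1)1 5/5 ✓ · (2,2)1 4/6 ✓ · (2,3)2 1/3 ✗
Row 3: (3,0)1 5/5 ✓ · (3,1)1 7/7 ✓ · (3,3)1 2/3 ✓
Row 4: (4,0)1 5/5 ✓ · (4,1)1 7/7 ✓ · (4,2)1 6/6 ✓
Row 5: (5,0)1 3/3 ✓ · (5,1)1 5/5 ✓ · (5,2)1 4/4 ✓ · (5,3)1 2/2 ✓
Unsatisfied: (0,3), (2,3) — 2 in total.

2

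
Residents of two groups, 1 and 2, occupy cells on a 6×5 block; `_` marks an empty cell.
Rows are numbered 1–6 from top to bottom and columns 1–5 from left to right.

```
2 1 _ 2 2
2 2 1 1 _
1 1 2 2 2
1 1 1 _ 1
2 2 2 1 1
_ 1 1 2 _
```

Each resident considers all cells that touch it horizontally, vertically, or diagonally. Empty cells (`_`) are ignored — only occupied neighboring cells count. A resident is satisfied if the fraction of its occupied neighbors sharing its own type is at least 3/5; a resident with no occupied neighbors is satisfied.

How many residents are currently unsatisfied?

19

Row 1: (1,1)2 2/3 ✓ · (1,2)1 1/4 ✗ · (1,4)2 1/3 ✗ · (1,5)2 1/2 ✗
Row 2: (2,1)2 2/5 ✗ · (2,2)2 3/7 ✗ · (2,3)1 3/7 ✗ · (2,4)1 1/6 ✗
Row 3: (3,1)1 3/5 ✓ · (3,2)1 5/8 ✓ · (3,3)2 2/7 ✗ · (3,4)2 2/6 ✗ · (3,5)2 1/3 ✗
Row 4: (4,1)1 3/5 ✓ · (4,2)1 4/8 ✗ · (4,3)1 3/7 ✗ · (4,5)1 2/4 ✗
Row 5: (5,1)2 1/4 ✗ · (5,2)2 2/7 ✗ · (5,3)2 2/7 ✗ · (5,4)1 4/6 ✓ · (5,5)1 2/3 ✓
Row 6: (6,2)1 1/4 ✗ · (6,3)1 2/5 ✗ · (6,4)2 1/4 ✗
Unsatisfied: (1,2), (1,4), (1,5), (2,1), (2,2), (2,3), (2,4), (3,3), (3,4), (3,5), (4,2), (4,3), (4,5), (5,1), (5,2), (5,3), (6,2), (6,3), (6,4) — 19 in total.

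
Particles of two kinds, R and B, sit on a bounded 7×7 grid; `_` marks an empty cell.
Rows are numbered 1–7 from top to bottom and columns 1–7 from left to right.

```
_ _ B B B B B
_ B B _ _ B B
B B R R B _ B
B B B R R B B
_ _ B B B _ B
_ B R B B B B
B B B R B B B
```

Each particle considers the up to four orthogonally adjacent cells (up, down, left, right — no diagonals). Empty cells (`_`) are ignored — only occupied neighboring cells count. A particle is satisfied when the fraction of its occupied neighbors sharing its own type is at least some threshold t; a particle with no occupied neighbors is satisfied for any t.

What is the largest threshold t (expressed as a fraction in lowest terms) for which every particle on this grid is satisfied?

0/1

Row 1: (1,3)B 2/2 · (1,4)B 2/2 · (1,5)B 2/2 · (1,6)B 3/3 · (1,7)B 2/2
Row 2: (2,2)B 2/2 · (2,3)B 2/3 · (2,6)B 2/2 · (2,7)B 3/3
Row 3: (3,1)B 2/2 · (3,2)B 3/4 · (3,3)R 1/4 · (3,4)R 2/3 · (3,5)B 0/2 · (3,7)B 2/2
Row 4: (4,1)B 2/2 · (4,2)B 3/3 · (4,3)B 2/4 · (4,4)R 2/4 · (4,5)R 1/4 · (4,6)B 1/2 · (4,7)B 3/3
Row 5: (5,3)B 2/3 · (5,4)B 3/4 · (5,5)B 2/3 · (5,7)B 2/2
Row 6: (6,2)B 1/2 · (6,3)R 0/4 · (6,4)B 2/4 · (6,5)B 4/4 · (6,6)B 3/3 · (6,7)B 3/3
Row 7: (7,1)B 1/1 · (7,2)B 3/3 · (7,3)B 1/3 · (7,4)R 0/3 · (7,5)B 2/3 · (7,6)B 3/3 · (7,7)B 2/2
The smallest same-type fraction is 0/2 at (3,5), which reduces to 0/1. Any threshold above that leaves this particle unsatisfied.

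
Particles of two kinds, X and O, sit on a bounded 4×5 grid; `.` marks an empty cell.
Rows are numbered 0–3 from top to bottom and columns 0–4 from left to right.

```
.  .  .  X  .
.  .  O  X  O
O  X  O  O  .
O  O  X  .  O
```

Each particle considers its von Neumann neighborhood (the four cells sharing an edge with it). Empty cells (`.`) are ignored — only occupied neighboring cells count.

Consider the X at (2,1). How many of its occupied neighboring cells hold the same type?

Occupied neighbors of (2,1): (3,1)=O, (2,0)=O, (2,2)=O.
Same type (X): 0 of 3.

0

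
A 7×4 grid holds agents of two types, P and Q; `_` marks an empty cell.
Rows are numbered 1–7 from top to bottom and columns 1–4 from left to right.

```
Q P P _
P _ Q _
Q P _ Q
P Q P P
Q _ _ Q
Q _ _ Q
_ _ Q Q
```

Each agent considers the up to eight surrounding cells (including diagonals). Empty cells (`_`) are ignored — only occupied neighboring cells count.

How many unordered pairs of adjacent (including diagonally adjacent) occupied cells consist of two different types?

16

Scan each occupied cell's neighbors to the right and below (and the two forward diagonals) so each pair is counted once.
Row 1: Q(1,1)–P(1,2)≠ Q(1,1)–P(2,1)≠ P(1,2)–P(1,3)= P(1,2)–Q(2,3)≠ P(1,2)–P(2,1)= P(1,3)–Q(2,3)≠  → 4/6 unlike.
Row 2: P(2,1)–Q(3,1)≠ P(2,1)–P(3,2)= Q(2,3)–Q(3,4)= Q(2,3)–P(3,2)≠  → 2/4 unlike.
Row 3: Q(3,1)–P(3,2)≠ Q(3,1)–P(4,1)≠ Q(3,1)–Q(4,2)= P(3,2)–Q(4,2)≠ P(3,2)–P(4,3)= P(3,2)–P(4,1)= Q(3,4)–P(4,4)≠ Q(3,4)–P(4,3)≠  → 5/8 unlike.
Row 4: P(4,1)–Q(4,2)≠ P(4,1)–Q(5,1)≠ Q(4,2)–P(4,3)≠ Q(4,2)–Q(5,1)= P(4,3)–P(4,4)= P(4,3)–Q(5,4)≠ P(4,4)–Q(5,4)≠  → 5/7 unlike.
Row 5: Q(5,1)–Q(6,1)= Q(5,4)–Q(6,4)=  → 0/2 unlike.
Row 6: Q(6,4)–Q(7,4)= Q(6,4)–Q(7,3)=  → 0/2 unlike.
Row 7: Q(7,3)–Q(7,4)=  → 0/1 unlike.
Total adjacent occupied pairs: 30; unlike-type pairs: 16.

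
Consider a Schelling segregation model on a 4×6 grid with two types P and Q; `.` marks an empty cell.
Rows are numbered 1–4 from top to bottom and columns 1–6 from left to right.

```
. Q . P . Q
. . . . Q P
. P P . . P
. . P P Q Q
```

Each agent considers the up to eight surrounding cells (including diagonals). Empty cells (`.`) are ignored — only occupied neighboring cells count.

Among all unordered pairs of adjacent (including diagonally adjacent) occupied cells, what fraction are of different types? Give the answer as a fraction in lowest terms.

Scan each occupied cell's neighbors to the right and below (and the two forward diagonals) so each pair is counted once.
From row 1: 2 unlike of 3 pairs (running 2/3).
From row 2: 2 unlike of 3 pairs (running 4/6).
From row 3: 2 unlike of 6 pairs (running 6/12).
From row 4: 1 unlike of 3 pairs (running 7/15).
Total adjacent occupied pairs: 15; unlike-type pairs: 7.
7/15 is already in lowest terms.

7/15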